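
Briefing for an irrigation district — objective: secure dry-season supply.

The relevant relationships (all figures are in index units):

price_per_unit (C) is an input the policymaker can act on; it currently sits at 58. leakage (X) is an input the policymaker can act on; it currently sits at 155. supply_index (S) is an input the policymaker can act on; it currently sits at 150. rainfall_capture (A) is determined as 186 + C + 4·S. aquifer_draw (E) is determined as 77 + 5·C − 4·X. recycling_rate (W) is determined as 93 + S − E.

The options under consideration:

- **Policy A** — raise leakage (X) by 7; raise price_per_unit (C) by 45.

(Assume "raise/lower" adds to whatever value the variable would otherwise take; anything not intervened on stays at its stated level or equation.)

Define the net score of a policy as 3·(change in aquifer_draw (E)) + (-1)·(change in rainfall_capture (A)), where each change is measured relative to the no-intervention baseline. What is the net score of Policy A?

546

Baseline:
  C = 58
  X = 155
  S = 150
  A = 186 + 58 + 4·150 = 844
  E = 77 + 5·58 − 4·155 = -253
Policy A (X + 7, C + 45):
  C = 58 + 45 = 103
  X = 155 + 7 = 162
  S = 150
  A = 186 + 103 + 4·150 = 889
  E = 77 + 5·103 − 4·162 = -56
ΔE = -56 − (-253) = 197; ΔA = 889 − 844 = 45
Score = 3·197 + (-1)·45 = 546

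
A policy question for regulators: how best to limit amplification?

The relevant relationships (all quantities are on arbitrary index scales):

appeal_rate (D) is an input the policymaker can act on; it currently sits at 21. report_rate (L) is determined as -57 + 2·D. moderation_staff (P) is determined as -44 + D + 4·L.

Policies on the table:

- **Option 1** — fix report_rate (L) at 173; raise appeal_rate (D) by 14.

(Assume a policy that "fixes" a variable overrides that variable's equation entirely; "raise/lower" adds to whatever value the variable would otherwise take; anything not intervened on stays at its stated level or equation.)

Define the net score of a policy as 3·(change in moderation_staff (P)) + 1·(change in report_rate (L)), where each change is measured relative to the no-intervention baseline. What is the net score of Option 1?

2486

Baseline:
  D = 21
  L = -57 + 2·21 = -15
  P = -44 + 21 + 4·(-15) = -83
Option 1 (L := 173, D + 14):
  D = 21 + 14 = 35
  L = 173
  P = -44 + 35 + 4·173 = 683
ΔP = 683 − (-83) = 766; ΔL = 173 − (-15) = 188
Score = 3·766 + 1·188 = 2486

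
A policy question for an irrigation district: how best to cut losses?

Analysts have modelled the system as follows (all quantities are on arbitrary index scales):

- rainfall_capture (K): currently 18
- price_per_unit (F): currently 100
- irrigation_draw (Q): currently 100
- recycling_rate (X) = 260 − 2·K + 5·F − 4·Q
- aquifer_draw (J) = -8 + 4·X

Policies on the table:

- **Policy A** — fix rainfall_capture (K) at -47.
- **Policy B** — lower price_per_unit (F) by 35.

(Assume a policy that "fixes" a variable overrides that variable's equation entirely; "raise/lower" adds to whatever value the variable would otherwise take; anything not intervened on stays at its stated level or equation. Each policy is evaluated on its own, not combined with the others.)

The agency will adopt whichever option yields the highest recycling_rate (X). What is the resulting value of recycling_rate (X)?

Policy A (K := -47):
  K = -47
  F = 100
  Q = 100
  X = 260 − 2·(-47) + 5·100 − 4·100 = 454
Policy B (F − 35):
  K = 18
  F = 100 − 35 = 65
  Q = 100
  X = 260 − 2·18 + 5·65 − 4·100 = 149
Comparing — Policy A: X=454, Policy B: X=149. Highest is 454 (Policy A).

454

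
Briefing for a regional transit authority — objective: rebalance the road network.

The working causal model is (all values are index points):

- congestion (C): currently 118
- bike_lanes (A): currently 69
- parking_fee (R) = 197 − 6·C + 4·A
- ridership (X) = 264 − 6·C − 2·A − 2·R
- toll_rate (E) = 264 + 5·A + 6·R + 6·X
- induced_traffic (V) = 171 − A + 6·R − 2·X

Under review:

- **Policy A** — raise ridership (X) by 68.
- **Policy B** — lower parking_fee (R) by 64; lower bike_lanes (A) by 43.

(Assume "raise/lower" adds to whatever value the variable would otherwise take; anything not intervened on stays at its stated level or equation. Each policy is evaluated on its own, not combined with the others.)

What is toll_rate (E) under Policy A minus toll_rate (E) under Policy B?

-1309

Policy A (X + 68):
  C = 118
  A = 69
  R = 197 − 6·118 + 4·69 = -235
  X = 264 − 6·118 − 2·69 − 2·(-235) (+68 from intervention) = -44
  E = 264 + 5·69 + 6·(-235) + 6·(-44) = -1065
Policy B (R − 64, A − 43):
  C = 118
  A = 69 − 43 = 26
  R = 197 − 6·118 + 4·26 (−64 from intervention) = -471
  X = 264 − 6·118 − 2·26 − 2·(-471) = 446
  E = 264 + 5·26 + 6·(-471) + 6·446 = 244
E: -1065 − 244 = -1309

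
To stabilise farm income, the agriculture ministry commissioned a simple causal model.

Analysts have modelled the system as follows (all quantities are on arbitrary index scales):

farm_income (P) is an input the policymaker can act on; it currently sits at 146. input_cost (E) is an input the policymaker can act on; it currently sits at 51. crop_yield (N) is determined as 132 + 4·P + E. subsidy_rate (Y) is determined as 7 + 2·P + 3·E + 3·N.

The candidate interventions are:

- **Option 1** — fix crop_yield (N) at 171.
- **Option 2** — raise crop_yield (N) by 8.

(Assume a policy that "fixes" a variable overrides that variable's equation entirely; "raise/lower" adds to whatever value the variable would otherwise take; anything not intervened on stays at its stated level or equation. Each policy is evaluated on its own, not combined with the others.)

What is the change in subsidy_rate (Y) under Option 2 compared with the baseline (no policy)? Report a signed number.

24

Baseline:
  P = 146
  E = 51
  N = 132 + 4·146 + 51 = 767
  Y = 7 + 2·146 + 3·51 + 3·767 = 2753
Option 2 (N + 8):
  P = 146
  E = 51
  N = 132 + 4·146 + 51 (+8 from intervention) = 775
  Y = 7 + 2·146 + 3·51 + 3·775 = 2777
Change in Y: 2777 − 2753 = 24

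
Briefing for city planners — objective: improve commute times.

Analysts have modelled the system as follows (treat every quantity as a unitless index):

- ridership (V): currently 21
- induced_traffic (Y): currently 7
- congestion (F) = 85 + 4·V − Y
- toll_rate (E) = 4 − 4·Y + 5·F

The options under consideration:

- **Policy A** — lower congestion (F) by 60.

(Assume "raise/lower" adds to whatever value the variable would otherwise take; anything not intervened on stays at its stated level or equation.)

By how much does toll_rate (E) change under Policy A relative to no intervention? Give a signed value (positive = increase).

Baseline:
  V = 21
  Y = 7
  F = 85 + 4·21 − 7 = 162
  E = 4 − 4·7 + 5·162 = 786
Policy A (F − 60):
  V = 21
  Y = 7
  F = 85 + 4·21 − 7 (−60 from intervention) = 102
  E = 4 − 4·7 + 5·102 = 486
Change in E: 486 − 786 = -300

-300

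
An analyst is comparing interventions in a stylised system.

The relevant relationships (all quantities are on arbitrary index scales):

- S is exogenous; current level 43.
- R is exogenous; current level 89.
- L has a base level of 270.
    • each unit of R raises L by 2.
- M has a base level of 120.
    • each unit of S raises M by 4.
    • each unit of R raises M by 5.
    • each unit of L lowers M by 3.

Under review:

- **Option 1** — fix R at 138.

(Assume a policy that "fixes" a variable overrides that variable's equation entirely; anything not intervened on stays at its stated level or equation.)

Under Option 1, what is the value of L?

Option 1 (R := 138):
  R = 138
  L = 270 + 2·138 = 546

546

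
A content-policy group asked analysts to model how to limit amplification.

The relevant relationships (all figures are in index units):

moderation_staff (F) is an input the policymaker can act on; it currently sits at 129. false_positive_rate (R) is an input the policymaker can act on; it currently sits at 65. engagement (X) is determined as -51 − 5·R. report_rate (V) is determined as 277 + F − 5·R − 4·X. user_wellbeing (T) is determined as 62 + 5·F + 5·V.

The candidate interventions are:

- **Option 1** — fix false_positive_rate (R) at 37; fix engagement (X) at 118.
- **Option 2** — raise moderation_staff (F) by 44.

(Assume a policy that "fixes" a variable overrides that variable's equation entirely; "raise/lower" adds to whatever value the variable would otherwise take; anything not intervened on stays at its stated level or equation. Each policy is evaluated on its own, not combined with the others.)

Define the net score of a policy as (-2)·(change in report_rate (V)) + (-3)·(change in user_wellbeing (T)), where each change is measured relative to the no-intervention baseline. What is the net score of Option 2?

Baseline:
  F = 129
  R = 65
  X = -51 − 5·65 = -376
  V = 277 + 129 − 5·65 − 4·(-376) = 1585
  T = 62 + 5·129 + 5·1585 = 8632
Option 2 (F + 44):
  F = 129 + 44 = 173
  R = 65
  X = -51 − 5·65 = -376
  V = 277 + 173 − 5·65 − 4·(-376) = 1629
  T = 62 + 5·173 + 5·1629 = 9072
ΔV = 1629 − 1585 = 44; ΔT = 9072 − 8632 = 440
Score = (-2)·44 + (-3)·440 = -1408

-1408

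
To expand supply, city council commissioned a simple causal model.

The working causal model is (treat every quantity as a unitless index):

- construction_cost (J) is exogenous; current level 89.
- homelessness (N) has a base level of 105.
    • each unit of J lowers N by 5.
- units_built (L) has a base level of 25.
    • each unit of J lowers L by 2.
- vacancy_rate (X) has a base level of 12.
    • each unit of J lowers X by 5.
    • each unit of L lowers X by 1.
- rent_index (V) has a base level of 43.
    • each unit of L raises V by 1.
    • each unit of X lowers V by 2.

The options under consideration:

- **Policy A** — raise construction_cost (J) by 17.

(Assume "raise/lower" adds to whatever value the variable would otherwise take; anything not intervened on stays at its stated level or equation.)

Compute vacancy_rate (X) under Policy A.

-331

Policy A (J + 17):
  J = 89 + 17 = 106
  L = 25 − 2·106 = -187
  X = 12 − 5·106 − (-187) = -331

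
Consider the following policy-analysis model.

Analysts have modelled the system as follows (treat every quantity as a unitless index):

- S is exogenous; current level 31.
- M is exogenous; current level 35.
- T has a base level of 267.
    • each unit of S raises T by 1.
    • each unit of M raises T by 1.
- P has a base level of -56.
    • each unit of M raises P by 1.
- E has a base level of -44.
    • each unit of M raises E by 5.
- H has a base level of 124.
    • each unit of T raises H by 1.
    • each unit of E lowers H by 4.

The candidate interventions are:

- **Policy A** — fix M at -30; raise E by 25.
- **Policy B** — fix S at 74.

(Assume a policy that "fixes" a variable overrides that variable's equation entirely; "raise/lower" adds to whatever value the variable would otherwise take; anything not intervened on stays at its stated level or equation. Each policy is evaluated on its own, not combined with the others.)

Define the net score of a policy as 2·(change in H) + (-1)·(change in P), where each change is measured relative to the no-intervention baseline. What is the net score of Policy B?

Baseline:
  S = 31
  M = 35
  T = 267 + 31 + 35 = 333
  P = -56 + 35 = -21
  E = -44 + 5·35 = 131
  H = 124 + 333 − 4·131 = -67
Policy B (S := 74):
  S = 74
  M = 35
  T = 267 + 74 + 35 = 376
  P = -56 + 35 = -21
  E = -44 + 5·35 = 131
  H = 124 + 376 − 4·131 = -24
ΔH = -24 − (-67) = 43; ΔP = -21 − (-21) = 0
Score = 2·43 + (-1)·0 = 86

86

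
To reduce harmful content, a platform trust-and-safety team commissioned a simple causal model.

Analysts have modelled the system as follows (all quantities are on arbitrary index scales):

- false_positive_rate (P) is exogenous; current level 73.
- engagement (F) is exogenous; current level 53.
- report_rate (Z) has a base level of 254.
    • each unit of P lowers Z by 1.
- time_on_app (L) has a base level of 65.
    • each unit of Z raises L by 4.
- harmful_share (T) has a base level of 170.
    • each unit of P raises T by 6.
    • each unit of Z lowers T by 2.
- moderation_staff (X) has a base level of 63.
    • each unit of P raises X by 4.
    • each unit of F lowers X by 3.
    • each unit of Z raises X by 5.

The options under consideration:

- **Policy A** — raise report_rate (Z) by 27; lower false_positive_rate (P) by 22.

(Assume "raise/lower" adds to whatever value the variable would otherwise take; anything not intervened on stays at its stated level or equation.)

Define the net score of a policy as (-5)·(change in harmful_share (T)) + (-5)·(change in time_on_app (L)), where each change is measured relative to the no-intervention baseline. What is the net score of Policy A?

170

Baseline:
  P = 73
  Z = 254 − 73 = 181
  L = 65 + 4·181 = 789
  T = 170 + 6·73 − 2·181 = 246
Policy A (Z + 27, P − 22):
  P = 73 − 22 = 51
  Z = 254 − 51 (+27 from intervention) = 230
  L = 65 + 4·230 = 985
  T = 170 + 6·51 − 2·230 = 16
ΔT = 16 − 246 = -230; ΔL = 985 − 789 = 196
Score = (-5)·(-230) + (-5)·196 = 170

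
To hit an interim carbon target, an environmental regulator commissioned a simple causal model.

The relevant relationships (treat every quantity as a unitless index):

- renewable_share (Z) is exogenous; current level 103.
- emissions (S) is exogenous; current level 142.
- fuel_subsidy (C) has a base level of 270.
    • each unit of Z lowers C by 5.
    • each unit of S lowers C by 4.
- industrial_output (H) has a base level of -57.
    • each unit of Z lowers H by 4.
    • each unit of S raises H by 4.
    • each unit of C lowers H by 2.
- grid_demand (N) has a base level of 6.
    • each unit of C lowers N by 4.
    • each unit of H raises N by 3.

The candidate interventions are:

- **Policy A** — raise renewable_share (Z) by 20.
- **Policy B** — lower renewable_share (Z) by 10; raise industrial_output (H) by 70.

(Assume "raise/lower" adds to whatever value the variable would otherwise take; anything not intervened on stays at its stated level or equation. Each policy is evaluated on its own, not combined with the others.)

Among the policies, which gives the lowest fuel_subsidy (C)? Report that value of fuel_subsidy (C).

Policy A (Z + 20):
  Z = 103 + 20 = 123
  S = 142
  C = 270 − 5·123 − 4·142 = -913
Policy B (Z − 10, H + 70):
  Z = 103 − 10 = 93
  S = 142
  C = 270 − 5·93 − 4·142 = -763
Comparing — Policy A: C=-913, Policy B: C=-763. Lowest is -913 (Policy A).

-913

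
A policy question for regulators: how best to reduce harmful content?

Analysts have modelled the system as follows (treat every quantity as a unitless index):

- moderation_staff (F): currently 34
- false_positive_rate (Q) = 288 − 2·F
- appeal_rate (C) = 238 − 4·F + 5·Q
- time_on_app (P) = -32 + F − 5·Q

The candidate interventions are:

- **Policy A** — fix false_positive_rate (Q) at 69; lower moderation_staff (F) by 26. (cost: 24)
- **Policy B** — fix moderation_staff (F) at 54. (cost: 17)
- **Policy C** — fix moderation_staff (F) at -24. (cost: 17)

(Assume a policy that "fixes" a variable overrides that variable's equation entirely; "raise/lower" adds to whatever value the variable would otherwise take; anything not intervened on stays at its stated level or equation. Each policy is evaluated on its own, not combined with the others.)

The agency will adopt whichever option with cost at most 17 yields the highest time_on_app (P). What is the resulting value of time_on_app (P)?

Policy B (F := 54):
  F = 54
  Q = 288 − 2·54 = 180
  P = -32 + 54 − 5·180 = -878
Policy C (F := -24):
  F = -24
  Q = 288 − 2·(-24) = 336
  P = -32 + (-24) − 5·336 = -1736
Comparing — Policy B: P=-878, Policy C: P=-1736. Highest is -878 (Policy B).

-878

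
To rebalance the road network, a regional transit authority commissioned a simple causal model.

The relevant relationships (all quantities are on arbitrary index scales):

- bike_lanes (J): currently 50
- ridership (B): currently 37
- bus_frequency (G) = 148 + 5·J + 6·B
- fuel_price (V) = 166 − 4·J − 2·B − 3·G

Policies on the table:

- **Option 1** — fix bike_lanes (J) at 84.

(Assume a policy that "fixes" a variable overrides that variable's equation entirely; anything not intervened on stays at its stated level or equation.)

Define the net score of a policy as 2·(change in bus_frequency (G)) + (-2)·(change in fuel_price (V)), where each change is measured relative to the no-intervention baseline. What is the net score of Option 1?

Baseline:
  J = 50
  B = 37
  G = 148 + 5·50 + 6·37 = 620
  V = 166 − 4·50 − 2·37 − 3·620 = -1968
Option 1 (J := 84):
  J = 84
  B = 37
  G = 148 + 5·84 + 6·37 = 790
  V = 166 − 4·84 − 2·37 − 3·790 = -2614
ΔG = 790 − 620 = 170; ΔV = -2614 − (-1968) = -646
Score = 2·170 + (-2)·(-646) = 1632

1632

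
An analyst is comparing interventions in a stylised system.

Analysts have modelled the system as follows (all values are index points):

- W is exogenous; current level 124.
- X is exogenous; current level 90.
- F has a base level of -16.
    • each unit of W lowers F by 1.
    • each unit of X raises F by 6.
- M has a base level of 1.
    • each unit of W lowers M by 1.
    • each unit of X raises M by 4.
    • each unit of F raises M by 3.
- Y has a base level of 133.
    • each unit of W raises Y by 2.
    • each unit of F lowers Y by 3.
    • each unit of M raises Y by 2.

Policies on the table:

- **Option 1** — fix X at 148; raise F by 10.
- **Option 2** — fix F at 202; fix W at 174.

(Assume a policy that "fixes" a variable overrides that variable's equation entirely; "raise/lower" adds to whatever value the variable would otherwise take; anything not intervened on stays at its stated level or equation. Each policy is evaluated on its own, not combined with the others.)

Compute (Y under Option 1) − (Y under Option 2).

Option 1 (X := 148, F + 10):
  W = 124
  X = 148
  F = -16 − 124 + 6·148 (+10 from intervention) = 758
  M = 1 − 124 + 4·148 + 3·758 = 2743
  Y = 133 + 2·124 − 3·758 + 2·2743 = 3593
Option 2 (F := 202, W := 174):
  W = 174
  X = 90
  F = 202
  M = 1 − 174 + 4·90 + 3·202 = 793
  Y = 133 + 2·174 − 3·202 + 2·793 = 1461
Y: 3593 − 1461 = 2132

2132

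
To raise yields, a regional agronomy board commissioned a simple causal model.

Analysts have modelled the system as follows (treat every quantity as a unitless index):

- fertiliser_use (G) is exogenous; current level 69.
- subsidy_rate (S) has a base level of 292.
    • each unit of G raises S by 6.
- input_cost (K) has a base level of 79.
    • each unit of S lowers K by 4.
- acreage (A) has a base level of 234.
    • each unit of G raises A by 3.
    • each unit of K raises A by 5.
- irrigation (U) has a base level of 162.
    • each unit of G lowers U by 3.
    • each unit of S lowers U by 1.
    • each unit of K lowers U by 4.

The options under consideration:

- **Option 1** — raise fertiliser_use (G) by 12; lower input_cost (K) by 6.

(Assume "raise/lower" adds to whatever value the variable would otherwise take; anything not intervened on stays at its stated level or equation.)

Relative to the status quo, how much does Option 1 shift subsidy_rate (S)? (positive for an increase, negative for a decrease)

72

Baseline:
  G = 69
  S = 292 + 6·69 = 706
Option 1 (G + 12, K − 6):
  G = 69 + 12 = 81
  S = 292 + 6·81 = 778
Change in S: 778 − 706 = 72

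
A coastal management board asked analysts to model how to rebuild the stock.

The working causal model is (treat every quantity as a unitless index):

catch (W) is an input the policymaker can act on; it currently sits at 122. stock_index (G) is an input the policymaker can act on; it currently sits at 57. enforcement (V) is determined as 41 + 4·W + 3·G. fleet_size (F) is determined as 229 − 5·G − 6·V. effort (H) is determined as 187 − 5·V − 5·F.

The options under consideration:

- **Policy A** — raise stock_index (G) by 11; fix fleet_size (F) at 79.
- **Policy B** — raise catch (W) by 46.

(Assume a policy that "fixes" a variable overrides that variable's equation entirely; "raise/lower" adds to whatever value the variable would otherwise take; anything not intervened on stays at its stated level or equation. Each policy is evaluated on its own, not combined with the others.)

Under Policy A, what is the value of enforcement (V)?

Policy A (G + 11, F := 79):
  W = 122
  G = 57 + 11 = 68
  V = 41 + 4·122 + 3·68 = 733

733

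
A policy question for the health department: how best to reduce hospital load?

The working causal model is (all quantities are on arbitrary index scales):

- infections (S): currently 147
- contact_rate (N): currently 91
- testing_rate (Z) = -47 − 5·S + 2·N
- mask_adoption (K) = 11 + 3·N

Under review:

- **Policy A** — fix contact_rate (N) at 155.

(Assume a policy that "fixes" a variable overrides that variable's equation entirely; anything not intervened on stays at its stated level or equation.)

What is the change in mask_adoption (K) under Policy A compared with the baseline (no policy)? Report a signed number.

192

Baseline:
  N = 91
  K = 11 + 3·91 = 284
Policy A (N := 155):
  N = 155
  K = 11 + 3·155 = 476
Change in K: 476 − 284 = 192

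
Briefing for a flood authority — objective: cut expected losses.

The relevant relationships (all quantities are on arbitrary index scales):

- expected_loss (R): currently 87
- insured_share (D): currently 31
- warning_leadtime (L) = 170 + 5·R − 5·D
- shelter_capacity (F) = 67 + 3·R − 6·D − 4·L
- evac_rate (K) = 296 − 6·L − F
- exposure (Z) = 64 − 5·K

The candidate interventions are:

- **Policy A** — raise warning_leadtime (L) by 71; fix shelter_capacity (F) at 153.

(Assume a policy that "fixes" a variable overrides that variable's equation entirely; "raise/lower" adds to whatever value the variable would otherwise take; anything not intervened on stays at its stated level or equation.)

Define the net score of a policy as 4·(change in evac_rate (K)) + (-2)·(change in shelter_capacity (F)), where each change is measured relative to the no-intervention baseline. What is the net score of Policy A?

-12570

Baseline:
  R = 87
  D = 31
  L = 170 + 5·87 − 5·31 = 450
  F = 67 + 3·87 − 6·31 − 4·450 = -1658
  K = 296 − 6·450 − (-1658) = -746
Policy A (L + 71, F := 153):
  R = 87
  D = 31
  L = 170 + 5·87 − 5·31 (+71 from intervention) = 521
  F = 153
  K = 296 − 6·521 − 153 = -2983
ΔK = -2983 − (-746) = -2237; ΔF = 153 − (-1658) = 1811
Score = 4·(-2237) + (-2)·1811 = -12570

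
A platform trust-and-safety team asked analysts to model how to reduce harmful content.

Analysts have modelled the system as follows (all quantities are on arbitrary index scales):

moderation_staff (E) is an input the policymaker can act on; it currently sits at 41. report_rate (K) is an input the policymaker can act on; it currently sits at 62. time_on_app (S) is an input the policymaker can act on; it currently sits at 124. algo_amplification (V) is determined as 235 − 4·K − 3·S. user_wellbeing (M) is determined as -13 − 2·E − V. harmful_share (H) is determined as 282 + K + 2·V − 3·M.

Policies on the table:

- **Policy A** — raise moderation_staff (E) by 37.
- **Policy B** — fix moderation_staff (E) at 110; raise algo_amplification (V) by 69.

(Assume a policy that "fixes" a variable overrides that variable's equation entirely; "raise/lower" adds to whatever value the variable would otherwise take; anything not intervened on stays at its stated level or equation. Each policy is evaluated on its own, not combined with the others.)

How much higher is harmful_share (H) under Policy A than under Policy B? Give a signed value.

Policy A (E + 37):
  E = 41 + 37 = 78
  K = 62
  S = 124
  V = 235 − 4·62 − 3·124 = -385
  M = -13 − 2·78 − (-385) = 216
  H = 282 + 62 + 2·(-385) − 3·216 = -1074
Policy B (E := 110, V + 69):
  E = 110
  K = 62
  S = 124
  V = 235 − 4·62 − 3·124 (+69 from intervention) = -316
  M = -13 − 2·110 − (-316) = 83
  H = 282 + 62 + 2·(-316) − 3·83 = -537
H: -1074 − (-537) = -537

-537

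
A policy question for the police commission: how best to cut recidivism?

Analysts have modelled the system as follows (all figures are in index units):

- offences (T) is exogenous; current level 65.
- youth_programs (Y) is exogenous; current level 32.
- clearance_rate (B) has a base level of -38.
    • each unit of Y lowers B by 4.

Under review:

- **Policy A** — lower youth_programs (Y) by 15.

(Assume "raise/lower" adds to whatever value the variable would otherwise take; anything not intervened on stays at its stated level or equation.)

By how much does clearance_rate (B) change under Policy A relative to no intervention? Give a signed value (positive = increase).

60

Baseline:
  Y = 32
  B = -38 − 4·32 = -166
Policy A (Y − 15):
  Y = 32 − 15 = 17
  B = -38 − 4·17 = -106
Change in B: -106 − (-166) = 60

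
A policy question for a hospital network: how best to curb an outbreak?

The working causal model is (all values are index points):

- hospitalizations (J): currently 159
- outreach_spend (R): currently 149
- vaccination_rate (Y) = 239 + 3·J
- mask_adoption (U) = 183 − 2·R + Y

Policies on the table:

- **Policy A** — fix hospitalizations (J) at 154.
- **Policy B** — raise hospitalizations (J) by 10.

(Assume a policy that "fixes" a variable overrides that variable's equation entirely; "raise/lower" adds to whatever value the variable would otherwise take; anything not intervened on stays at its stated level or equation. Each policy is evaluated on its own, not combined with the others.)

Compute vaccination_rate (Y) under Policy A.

Policy A (J := 154):
  J = 154
  Y = 239 + 3·154 = 701

701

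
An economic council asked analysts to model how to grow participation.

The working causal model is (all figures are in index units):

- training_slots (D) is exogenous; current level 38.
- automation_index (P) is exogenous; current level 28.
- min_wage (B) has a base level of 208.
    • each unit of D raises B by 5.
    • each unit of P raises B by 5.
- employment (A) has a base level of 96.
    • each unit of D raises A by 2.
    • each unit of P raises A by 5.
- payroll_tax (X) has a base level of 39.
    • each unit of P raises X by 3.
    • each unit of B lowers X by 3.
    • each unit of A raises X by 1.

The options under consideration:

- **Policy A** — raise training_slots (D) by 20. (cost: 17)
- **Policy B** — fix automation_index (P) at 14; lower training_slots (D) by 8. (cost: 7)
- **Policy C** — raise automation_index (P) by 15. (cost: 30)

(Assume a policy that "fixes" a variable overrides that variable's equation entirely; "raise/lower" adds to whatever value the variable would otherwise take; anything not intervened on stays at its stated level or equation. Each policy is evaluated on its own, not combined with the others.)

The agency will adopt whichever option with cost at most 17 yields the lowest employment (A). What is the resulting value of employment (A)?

226

Policy A (D + 20):
  D = 38 + 20 = 58
  P = 28
  A = 96 + 2·58 + 5·28 = 352
Policy B (P := 14, D − 8):
  D = 38 − 8 = 30
  P = 14
  A = 96 + 2·30 + 5·14 = 226
Comparing — Policy A: A=352, Policy B: A=226. Lowest is 226 (Policy B).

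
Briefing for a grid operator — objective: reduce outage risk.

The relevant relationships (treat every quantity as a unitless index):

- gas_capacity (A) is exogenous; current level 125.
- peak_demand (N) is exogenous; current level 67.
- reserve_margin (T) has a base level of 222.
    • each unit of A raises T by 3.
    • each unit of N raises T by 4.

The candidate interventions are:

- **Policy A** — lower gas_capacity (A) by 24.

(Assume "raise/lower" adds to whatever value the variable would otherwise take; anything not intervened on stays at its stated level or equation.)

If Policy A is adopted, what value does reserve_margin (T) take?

793

Policy A (A − 24):
  A = 125 − 24 = 101
  N = 67
  T = 222 + 3·101 + 4·67 = 793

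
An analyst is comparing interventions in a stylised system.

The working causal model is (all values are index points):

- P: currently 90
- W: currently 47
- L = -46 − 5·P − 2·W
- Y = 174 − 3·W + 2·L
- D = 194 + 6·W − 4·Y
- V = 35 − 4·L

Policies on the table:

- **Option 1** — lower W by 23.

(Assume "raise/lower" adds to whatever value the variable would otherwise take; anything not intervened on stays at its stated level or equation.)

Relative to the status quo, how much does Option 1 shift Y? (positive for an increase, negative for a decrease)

161

Baseline:
  P = 90
  W = 47
  L = -46 − 5·90 − 2·47 = -590
  Y = 174 − 3·47 + 2·(-590) = -1147
Option 1 (W − 23):
  P = 90
  W = 47 − 23 = 24
  L = -46 − 5·90 − 2·24 = -544
  Y = 174 − 3·24 + 2·(-544) = -986
Change in Y: -986 − (-1147) = 161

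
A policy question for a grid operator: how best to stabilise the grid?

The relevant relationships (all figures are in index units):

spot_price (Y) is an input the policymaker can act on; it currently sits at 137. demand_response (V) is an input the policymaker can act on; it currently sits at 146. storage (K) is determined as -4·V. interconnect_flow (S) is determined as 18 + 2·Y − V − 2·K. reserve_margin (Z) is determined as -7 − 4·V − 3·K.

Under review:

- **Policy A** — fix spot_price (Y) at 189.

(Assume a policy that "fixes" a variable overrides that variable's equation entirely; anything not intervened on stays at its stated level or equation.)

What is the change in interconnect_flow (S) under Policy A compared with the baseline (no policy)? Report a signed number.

104

Baseline:
  Y = 137
  V = 146
  K = 0 − 4·146 = -584
  S = 18 + 2·137 − 146 − 2·(-584) = 1314
Policy A (Y := 189):
  Y = 189
  V = 146
  K = 0 − 4·146 = -584
  S = 18 + 2·189 − 146 − 2·(-584) = 1418
Change in S: 1418 − 1314 = 104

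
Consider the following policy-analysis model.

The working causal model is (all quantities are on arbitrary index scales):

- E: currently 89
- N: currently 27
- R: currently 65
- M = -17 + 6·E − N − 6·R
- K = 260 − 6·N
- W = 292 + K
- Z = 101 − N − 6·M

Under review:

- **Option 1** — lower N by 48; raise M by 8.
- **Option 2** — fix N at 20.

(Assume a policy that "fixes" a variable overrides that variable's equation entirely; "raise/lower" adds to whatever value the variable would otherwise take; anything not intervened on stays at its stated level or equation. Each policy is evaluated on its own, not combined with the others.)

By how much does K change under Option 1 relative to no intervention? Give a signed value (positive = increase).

Baseline:
  N = 27
  K = 260 − 6·27 = 98
Option 1 (N − 48, M + 8):
  N = 27 − 48 = -21
  K = 260 − 6·(-21) = 386
Change in K: 386 − 98 = 288

288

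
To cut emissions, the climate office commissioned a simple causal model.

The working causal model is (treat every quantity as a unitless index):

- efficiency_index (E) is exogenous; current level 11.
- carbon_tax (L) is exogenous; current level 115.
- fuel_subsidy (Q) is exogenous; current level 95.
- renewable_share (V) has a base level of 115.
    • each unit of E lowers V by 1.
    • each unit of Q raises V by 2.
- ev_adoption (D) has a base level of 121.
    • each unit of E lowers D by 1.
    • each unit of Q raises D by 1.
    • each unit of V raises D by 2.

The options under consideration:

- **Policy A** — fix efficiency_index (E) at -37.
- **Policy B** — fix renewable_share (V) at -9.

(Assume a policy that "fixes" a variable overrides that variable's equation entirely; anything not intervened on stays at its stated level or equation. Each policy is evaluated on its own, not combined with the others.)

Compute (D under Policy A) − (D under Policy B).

750

Policy A (E := -37):
  E = -37
  Q = 95
  V = 115 − (-37) + 2·95 = 342
  D = 121 − (-37) + 95 + 2·342 = 937
Policy B (V := -9):
  E = 11
  Q = 95
  V = -9
  D = 121 − 11 + 95 + 2·(-9) = 187
D: 937 − 187 = 750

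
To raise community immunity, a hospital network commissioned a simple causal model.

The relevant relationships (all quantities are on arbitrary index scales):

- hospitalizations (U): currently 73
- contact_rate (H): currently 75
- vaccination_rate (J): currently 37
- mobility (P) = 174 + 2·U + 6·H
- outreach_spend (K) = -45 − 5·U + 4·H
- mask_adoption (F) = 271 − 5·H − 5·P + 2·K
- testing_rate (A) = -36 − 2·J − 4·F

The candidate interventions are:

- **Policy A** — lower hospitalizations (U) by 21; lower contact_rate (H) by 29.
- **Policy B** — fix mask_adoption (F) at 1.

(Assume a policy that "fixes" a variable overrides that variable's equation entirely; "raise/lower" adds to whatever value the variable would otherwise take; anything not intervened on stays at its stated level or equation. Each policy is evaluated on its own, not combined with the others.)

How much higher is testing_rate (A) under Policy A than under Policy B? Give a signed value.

Policy A (U − 21, H − 29):
  U = 73 − 21 = 52
  H = 75 − 29 = 46
  J = 37
  P = 174 + 2·52 + 6·46 = 554
  K = -45 − 5·52 + 4·46 = -121
  F = 271 − 5·46 − 5·554 + 2·(-121) = -2971
  A = -36 − 2·37 − 4·(-2971) = 11774
Policy B (F := 1):
  U = 73
  H = 75
  J = 37
  P = 174 + 2·73 + 6·75 = 770
  K = -45 − 5·73 + 4·75 = -110
  F = 1
  A = -36 − 2·37 − 4·1 = -114
A: 11774 − (-114) = 11888

11888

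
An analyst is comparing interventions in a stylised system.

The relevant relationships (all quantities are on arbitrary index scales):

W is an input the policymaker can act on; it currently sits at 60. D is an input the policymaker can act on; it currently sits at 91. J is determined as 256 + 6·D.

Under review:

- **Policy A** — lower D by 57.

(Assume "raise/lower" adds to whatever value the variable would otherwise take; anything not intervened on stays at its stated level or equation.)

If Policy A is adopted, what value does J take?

460

Policy A (D − 57):
  D = 91 − 57 = 34
  J = 256 + 6·34 = 460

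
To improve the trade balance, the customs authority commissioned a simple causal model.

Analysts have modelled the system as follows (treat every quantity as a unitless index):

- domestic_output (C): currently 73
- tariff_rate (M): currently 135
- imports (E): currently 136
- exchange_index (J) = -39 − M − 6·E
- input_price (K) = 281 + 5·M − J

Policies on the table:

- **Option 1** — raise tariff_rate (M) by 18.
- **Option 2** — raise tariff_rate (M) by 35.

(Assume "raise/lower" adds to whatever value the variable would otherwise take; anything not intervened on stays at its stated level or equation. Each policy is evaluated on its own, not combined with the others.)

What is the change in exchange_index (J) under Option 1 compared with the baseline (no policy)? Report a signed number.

-18

Baseline:
  M = 135
  E = 136
  J = -39 − 135 − 6·136 = -990
Option 1 (M + 18):
  M = 135 + 18 = 153
  E = 136
  J = -39 − 153 − 6·136 = -1008
Change in J: -1008 − (-990) = -18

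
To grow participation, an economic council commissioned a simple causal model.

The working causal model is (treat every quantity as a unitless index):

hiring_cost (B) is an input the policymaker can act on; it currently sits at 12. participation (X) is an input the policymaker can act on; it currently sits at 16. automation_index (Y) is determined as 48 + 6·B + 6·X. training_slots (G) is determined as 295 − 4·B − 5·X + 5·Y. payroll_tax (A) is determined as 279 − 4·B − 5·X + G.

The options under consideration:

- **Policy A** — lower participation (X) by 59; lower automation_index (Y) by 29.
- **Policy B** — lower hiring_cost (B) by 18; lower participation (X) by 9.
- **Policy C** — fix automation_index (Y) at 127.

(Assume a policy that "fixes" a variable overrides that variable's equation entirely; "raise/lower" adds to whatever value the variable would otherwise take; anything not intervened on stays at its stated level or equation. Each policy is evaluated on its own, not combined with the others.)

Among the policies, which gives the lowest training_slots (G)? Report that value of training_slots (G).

Policy A (X − 59, Y − 29):
  B = 12
  X = 16 − 59 = -43
  Y = 48 + 6·12 + 6·(-43) (−29 from intervention) = -167
  G = 295 − 4·12 − 5·(-43) + 5·(-167) = -373
Policy B (B − 18, X − 9):
  B = 12 − 18 = -6
  X = 16 − 9 = 7
  Y = 48 + 6·(-6) + 6·7 = 54
  G = 295 − 4·(-6) − 5·7 + 5·54 = 554
Policy C (Y := 127):
  B = 12
  X = 16
  Y = 127
  G = 295 − 4·12 − 5·16 + 5·127 = 802
Comparing — Policy A: G=-373, Policy B: G=554, Policy C: G=802. Lowest is -373 (Policy A).

-373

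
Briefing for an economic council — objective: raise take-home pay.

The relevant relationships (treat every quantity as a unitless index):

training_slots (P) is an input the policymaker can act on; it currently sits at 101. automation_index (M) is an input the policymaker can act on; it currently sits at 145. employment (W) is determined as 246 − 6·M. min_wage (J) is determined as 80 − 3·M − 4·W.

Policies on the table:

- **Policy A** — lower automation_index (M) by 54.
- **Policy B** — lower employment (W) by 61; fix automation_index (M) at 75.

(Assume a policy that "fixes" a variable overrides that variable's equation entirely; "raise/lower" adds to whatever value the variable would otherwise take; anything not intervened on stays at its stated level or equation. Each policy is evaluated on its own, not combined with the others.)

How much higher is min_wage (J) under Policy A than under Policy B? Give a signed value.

92

Policy A (M − 54):
  M = 145 − 54 = 91
  W = 246 − 6·91 = -300
  J = 80 − 3·91 − 4·(-300) = 1007
Policy B (W − 61, M := 75):
  M = 75
  W = 246 − 6·75 (−61 from intervention) = -265
  J = 80 − 3·75 − 4·(-265) = 915
J: 1007 − 915 = 92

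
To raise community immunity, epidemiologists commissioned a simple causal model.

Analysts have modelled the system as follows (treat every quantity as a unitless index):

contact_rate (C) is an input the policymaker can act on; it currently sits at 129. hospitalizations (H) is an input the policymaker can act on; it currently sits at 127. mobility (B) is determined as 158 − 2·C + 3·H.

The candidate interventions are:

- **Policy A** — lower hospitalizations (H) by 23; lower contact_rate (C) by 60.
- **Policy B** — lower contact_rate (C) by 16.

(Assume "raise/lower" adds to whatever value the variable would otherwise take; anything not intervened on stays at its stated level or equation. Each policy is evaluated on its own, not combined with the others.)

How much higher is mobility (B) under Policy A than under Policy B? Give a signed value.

19

Policy A (H − 23, C − 60):
  C = 129 − 60 = 69
  H = 127 − 23 = 104
  B = 158 − 2·69 + 3·104 = 332
Policy B (C − 16):
  C = 129 − 16 = 113
  H = 127
  B = 158 − 2·113 + 3·127 = 313
B: 332 − 313 = 19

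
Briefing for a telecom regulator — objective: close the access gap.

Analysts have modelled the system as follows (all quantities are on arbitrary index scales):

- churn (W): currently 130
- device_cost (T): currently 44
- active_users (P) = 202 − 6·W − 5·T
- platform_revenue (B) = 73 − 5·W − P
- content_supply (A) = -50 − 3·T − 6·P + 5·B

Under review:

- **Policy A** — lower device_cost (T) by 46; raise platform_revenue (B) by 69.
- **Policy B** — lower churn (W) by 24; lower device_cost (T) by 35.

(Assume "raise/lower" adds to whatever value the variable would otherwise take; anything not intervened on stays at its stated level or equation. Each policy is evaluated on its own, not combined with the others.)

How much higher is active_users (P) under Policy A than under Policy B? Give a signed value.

Policy A (T − 46, B + 69):
  W = 130
  T = 44 − 46 = -2
  P = 202 − 6·130 − 5·(-2) = -568
Policy B (W − 24, T − 35):
  W = 130 − 24 = 106
  T = 44 − 35 = 9
  P = 202 − 6·106 − 5·9 = -479
P: -568 − (-479) = -89

-89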